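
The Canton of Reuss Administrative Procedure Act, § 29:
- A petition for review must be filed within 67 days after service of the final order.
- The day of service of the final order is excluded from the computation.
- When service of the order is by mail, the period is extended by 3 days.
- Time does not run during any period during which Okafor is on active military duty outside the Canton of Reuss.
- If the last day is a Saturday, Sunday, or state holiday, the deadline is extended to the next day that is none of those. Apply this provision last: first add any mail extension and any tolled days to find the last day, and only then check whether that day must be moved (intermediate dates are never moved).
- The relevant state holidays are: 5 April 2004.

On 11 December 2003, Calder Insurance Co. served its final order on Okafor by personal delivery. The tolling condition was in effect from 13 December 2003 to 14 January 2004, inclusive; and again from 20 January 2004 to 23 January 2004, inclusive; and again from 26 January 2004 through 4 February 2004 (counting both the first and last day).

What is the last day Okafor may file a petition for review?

67 days after 11 December 2003 is February 16, 2004.
Service was not by mail, so no mail extension applies.
From December 13, 2003 through January 14, 2004 inclusive is 33 days; tolling adds 33 days: February 16, 2004 + 33 days = March 20, 2004.
From January 20, 2004 through January 23, 2004 inclusive is 4 days; tolling adds 4 days: March 20, 2004 + 4 days = March 24, 2004.
From January 26, 2004 through February 4, 2004 inclusive is 10 days; tolling adds 10 days: March 24, 2004 + 10 days = April 3, 2004.
April 3, 2004 is Saturday; April 4, 2004 is Sunday; April 5, 2004 is a listed holiday. The next qualifying day is April 6, 2004.

April 6, 2004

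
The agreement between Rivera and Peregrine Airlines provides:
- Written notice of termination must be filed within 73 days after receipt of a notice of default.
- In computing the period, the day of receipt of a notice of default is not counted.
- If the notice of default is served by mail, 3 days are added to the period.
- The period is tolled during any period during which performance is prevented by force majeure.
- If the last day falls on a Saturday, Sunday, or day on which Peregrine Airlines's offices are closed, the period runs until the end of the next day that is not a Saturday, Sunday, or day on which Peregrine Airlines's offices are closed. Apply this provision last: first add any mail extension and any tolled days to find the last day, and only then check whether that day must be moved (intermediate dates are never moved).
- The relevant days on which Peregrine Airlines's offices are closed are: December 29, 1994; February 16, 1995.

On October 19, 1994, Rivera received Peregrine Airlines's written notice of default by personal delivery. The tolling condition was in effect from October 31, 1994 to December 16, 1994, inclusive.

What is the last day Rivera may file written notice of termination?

73 days after October 19, 1994 is December 31, 1994.
Service was not by mail, so no mail extension applies.
From October 31, 1994 through December 16, 1994 inclusive is 47 days; tolling adds 47 days: December 31, 1994 + 47 days = February 16, 1995.
February 16, 1995 is a listed holiday. The next qualifying day is February 17, 1995.

February 17, 1995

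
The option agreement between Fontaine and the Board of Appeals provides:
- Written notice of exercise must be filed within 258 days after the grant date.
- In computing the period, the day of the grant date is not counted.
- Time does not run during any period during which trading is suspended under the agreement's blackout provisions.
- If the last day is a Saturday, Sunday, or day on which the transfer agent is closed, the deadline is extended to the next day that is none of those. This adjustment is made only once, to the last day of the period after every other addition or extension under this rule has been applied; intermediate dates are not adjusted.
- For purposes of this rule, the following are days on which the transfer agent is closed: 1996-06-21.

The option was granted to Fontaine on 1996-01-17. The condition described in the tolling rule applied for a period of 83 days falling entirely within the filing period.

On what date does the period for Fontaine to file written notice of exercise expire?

December 23, 1996

258 days after 1996-01-17 is October 1, 1996.
Tolling adds 83 days: October 1, 1996 + 83 days = December 23, 1996.
December 23, 1996 is a Monday and not a day on which the transfer agent is closed, so no extension applies.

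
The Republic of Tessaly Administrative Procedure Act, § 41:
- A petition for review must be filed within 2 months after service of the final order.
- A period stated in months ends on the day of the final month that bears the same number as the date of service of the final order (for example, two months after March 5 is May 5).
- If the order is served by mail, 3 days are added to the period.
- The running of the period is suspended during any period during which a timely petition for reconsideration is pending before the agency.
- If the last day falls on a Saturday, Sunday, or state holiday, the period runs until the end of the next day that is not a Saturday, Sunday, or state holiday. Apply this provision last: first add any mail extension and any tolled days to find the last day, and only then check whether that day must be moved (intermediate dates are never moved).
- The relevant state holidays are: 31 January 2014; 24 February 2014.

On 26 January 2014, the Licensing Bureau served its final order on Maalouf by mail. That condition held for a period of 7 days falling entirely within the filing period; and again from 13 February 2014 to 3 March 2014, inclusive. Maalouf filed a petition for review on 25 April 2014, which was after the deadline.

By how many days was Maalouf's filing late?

1 day

2 months after 26 January 2014 is March 26, 2014.
Service was by mail, adding 3 days: March 26, 2014 + 3 days = March 29, 2014.
Tolling adds 7 days: March 29, 2014 + 7 days = April 5, 2014.
From February 13, 2014 through March 3, 2014 inclusive is 19 days; tolling adds 19 days: April 5, 2014 + 19 days = April 24, 2014.
April 24, 2014 is a Thursday and not a state holiday, so no extension applies.
The deadline is April 24, 2014; from April 24, 2014 to April 25, 2014 is 1 days.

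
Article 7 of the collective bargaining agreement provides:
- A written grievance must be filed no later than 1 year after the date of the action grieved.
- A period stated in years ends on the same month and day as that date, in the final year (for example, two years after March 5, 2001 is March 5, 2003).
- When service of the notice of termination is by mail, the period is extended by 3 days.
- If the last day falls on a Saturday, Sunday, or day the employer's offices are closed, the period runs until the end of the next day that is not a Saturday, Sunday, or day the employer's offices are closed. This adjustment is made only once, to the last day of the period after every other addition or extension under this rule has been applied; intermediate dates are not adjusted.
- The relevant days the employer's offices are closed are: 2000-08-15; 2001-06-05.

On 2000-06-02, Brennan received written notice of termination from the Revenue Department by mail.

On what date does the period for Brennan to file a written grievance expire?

June 6, 2001

1 year after 2000-06-02 is June 2, 2001.
Service was by mail, adding 3 days: June 2, 2001 + 3 days = June 5, 2001.
June 5, 2001 is a listed holiday. The next qualifying day is June 6, 2001.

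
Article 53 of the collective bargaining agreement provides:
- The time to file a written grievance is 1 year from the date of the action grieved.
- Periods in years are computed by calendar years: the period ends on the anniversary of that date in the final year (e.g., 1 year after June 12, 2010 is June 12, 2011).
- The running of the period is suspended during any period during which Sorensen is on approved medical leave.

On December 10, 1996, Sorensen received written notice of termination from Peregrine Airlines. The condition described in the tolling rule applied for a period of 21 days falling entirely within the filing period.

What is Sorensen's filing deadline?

1 year after December 10, 1996 is December 10, 1997.
Tolling adds 21 days: December 10, 1997 + 21 days = December 31, 1997.

December 31, 1997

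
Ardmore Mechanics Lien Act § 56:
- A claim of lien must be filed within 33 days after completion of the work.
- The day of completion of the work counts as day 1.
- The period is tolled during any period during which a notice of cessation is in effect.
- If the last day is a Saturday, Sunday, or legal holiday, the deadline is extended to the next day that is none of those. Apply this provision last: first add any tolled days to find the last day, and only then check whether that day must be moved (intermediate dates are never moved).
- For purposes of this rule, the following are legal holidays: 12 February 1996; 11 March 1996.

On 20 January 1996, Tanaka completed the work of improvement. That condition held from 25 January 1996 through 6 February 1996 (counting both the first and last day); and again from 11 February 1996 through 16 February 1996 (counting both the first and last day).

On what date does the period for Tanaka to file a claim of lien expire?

March 12, 1996

Counting 20 January 1996 as day 1, day 33 is February 21, 1996.
From January 25, 1996 through February 6, 1996 inclusive is 13 days; tolling adds 13 days: February 21, 1996 + 13 days = March 5, 1996.
From February 11, 1996 through February 16, 1996 inclusive is 6 days; tolling adds 6 days: March 5, 1996 + 6 days = March 11, 1996.
March 11, 1996 is a listed holiday. The next qualifying day is March 12, 1996.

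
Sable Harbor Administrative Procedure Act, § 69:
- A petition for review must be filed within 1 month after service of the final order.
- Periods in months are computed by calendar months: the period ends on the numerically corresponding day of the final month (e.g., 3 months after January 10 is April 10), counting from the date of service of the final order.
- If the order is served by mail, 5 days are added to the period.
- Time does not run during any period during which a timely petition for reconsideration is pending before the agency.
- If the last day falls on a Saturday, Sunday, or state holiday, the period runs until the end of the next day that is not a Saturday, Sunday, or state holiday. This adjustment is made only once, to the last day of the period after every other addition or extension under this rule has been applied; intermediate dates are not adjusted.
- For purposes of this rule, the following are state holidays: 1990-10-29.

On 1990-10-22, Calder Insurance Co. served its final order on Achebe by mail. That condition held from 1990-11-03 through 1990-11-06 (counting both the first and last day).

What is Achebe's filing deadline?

1 month after 1990-10-22 is November 22, 1990.
Service was by mail, adding 5 days: November 22, 1990 + 5 days = November 27, 1990.
From November 3, 1990 through November 6, 1990 inclusive is 4 days; tolling adds 4 days: November 27, 1990 + 4 days = December 1, 1990.
December 1, 1990 is Saturday; December 2, 1990 is Sunday. The next qualifying day is December 3, 1990.

December 3, 1990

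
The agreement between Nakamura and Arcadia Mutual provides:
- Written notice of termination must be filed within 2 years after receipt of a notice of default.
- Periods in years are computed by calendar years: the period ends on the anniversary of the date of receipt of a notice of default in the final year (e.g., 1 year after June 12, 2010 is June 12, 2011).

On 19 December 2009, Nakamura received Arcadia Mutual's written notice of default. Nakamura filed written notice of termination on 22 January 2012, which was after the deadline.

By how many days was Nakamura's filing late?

34 days

2 years after 19 December 2009 is December 19, 2011.
The deadline is December 19, 2011; from December 19, 2011 to January 22, 2012 is 34 days.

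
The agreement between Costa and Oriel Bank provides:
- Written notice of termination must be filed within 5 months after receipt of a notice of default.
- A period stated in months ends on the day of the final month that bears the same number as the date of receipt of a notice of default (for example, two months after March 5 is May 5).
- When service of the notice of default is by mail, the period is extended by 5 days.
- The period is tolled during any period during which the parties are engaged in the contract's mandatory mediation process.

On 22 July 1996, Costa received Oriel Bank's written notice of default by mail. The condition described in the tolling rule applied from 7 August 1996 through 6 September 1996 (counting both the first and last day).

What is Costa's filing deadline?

5 months after 22 July 1996 is December 22, 1996.
Service was by mail, adding 5 days: December 22, 1996 + 5 days = December 27, 1996.
From August 7, 1996 through September 6, 1996 inclusive is 31 days; tolling adds 31 days: December 27, 1996 + 31 days = January 27, 1997.

January 27, 1997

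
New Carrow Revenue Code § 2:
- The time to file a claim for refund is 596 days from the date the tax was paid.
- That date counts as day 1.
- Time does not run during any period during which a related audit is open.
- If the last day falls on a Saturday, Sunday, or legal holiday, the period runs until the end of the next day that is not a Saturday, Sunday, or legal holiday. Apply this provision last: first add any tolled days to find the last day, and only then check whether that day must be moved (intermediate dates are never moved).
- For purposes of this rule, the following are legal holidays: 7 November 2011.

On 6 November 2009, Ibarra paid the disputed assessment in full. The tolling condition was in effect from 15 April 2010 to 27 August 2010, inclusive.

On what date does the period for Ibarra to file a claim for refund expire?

November 8, 2011

Counting 6 November 2009 as day 1, day 596 is June 24, 2011.
From April 15, 2010 through August 27, 2010 inclusive is 135 days; tolling adds 135 days: June 24, 2011 + 135 days = November 6, 2011.
November 6, 2011 is Sunday; November 7, 2011 is a listed holiday. The next qualifying day is November 8, 2011.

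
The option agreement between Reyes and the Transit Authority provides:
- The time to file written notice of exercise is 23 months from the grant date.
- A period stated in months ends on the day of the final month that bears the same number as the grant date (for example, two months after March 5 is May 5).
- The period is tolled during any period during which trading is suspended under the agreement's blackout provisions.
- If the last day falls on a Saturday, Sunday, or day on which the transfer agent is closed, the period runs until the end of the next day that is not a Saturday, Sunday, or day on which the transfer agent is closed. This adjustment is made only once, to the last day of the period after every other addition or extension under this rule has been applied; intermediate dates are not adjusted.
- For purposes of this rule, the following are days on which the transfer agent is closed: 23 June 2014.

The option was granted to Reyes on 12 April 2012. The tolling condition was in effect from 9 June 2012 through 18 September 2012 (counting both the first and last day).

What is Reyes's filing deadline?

23 months after 12 April 2012 is March 12, 2014.
From June 9, 2012 through September 18, 2012 inclusive is 102 days; tolling adds 102 days: March 12, 2014 + 102 days = June 22, 2014.
June 22, 2014 is Sunday; June 23, 2014 is a listed holiday. The next qualifying day is June 24, 2014.

June 24, 2014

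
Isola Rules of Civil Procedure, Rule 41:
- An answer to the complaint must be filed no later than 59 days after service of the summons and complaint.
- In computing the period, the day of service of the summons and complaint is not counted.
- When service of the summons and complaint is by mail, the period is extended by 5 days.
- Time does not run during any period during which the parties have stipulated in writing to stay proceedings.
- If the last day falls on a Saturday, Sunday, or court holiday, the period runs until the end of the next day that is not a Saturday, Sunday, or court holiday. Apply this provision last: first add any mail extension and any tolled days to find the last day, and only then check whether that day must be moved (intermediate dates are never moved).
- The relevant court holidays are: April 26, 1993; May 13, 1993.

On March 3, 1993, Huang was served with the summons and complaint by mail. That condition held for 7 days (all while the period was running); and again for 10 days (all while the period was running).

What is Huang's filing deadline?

May 24, 1993

59 days after March 3, 1993 is May 1, 1993.
Service was by mail, adding 5 days: May 1, 1993 + 5 days = May 6, 1993.
Tolling adds 7 days: May 6, 1993 + 7 days = May 13, 1993.
Tolling adds 10 days: May 13, 1993 + 10 days = May 23, 1993.
May 23, 1993 is Sunday. The next qualifying day is May 24, 1993.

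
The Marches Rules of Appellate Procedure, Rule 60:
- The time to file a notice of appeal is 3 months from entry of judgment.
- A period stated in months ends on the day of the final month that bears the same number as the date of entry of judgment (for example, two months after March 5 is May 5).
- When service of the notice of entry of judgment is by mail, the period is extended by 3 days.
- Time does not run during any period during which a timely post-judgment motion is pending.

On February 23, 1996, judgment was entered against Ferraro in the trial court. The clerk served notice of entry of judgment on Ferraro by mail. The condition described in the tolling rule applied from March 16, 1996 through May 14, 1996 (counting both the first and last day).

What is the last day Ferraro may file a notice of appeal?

3 months after February 23, 1996 is May 23, 1996.
Service was by mail, adding 3 days: May 23, 1996 + 3 days = May 26, 1996.
From March 16, 1996 through May 14, 1996 inclusive is 60 days; tolling adds 60 days: May 26, 1996 + 60 days = July 25, 1996.

July 25, 1996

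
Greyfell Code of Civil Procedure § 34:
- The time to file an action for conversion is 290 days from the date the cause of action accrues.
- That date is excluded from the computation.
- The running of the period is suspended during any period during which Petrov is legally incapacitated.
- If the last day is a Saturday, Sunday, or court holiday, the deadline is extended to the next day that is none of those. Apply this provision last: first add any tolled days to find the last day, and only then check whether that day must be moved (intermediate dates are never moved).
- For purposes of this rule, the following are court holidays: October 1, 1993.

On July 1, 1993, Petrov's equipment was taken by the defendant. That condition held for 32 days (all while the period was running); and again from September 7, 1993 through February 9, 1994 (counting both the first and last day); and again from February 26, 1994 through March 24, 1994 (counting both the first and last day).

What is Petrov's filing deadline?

290 days after July 1, 1993 is April 17, 1994.
Tolling adds 32 days: April 17, 1994 + 32 days = May 19, 1994.
From September 7, 1993 through February 9, 1994 inclusive is 156 days; tolling adds 156 days: May 19, 1994 + 156 days = October 22, 1994.
From February 26, 1994 through March 24, 1994 inclusive is 27 days; tolling adds 27 days: October 22, 1994 + 27 days = November 18, 1994.
November 18, 1994 is a Friday and not a court holiday, so no extension applies.

November 18, 1994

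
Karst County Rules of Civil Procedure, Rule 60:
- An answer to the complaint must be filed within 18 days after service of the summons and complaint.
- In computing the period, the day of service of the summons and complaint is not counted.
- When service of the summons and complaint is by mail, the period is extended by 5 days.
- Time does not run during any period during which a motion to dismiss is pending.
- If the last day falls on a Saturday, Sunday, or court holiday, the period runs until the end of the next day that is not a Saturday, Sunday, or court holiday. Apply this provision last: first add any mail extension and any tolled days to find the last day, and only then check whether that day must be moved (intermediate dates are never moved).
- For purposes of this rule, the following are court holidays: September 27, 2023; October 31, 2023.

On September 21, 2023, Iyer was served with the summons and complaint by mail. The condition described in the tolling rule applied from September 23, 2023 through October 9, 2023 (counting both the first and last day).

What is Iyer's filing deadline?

November 1, 2023

18 days after September 21, 2023 is October 9, 2023.
Service was by mail, adding 5 days: October 9, 2023 + 5 days = October 14, 2023.
From September 23, 2023 through October 9, 2023 inclusive is 17 days; tolling adds 17 days: October 14, 2023 + 17 days = October 31, 2023.
October 31, 2023 is a listed holiday. The next qualifying day is November 1, 2023.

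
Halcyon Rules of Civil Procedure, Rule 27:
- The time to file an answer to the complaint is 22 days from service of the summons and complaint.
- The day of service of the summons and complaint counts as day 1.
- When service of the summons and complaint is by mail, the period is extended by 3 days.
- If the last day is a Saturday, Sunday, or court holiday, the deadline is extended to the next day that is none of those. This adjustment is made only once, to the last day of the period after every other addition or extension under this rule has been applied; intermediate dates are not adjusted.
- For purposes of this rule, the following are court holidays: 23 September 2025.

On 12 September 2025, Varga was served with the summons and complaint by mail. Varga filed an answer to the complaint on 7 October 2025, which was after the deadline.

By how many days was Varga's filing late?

Counting 12 September 2025 as day 1, day 22 is October 3, 2025.
Service was by mail, adding 3 days: October 3, 2025 + 3 days = October 6, 2025.
October 6, 2025 is a Monday and not a court holiday, so no extension applies.
The deadline is October 6, 2025; from October 6, 2025 to October 7, 2025 is 1 days.

1 day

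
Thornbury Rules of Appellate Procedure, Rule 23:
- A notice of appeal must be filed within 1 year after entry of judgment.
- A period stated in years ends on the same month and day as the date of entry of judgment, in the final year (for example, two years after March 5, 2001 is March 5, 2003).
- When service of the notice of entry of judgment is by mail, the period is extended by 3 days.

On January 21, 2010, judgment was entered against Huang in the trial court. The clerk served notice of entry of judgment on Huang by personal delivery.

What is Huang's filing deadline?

January 21, 2011

1 year after January 21, 2010 is January 21, 2011.
Service was not by mail, so no mail extension applies.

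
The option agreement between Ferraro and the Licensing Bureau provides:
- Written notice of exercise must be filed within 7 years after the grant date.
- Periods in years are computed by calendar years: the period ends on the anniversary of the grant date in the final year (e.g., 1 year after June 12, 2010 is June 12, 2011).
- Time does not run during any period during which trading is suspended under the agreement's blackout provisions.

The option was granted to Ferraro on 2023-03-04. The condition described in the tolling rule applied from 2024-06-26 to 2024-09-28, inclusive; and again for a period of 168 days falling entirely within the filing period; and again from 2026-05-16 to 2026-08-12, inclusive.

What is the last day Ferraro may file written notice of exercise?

7 years after 2023-03-04 is March 4, 2030.
From June 26, 2024 through September 28, 2024 inclusive is 95 days; tolling adds 95 days: March 4, 2030 + 95 days = June 7, 2030.
Tolling adds 168 days: June 7, 2030 + 168 days = November 22, 2030.
From May 16, 2026 through August 12, 2026 inclusive is 89 days; tolling adds 89 days: November 22, 2030 + 89 days = February 19, 2031.

February 19, 2031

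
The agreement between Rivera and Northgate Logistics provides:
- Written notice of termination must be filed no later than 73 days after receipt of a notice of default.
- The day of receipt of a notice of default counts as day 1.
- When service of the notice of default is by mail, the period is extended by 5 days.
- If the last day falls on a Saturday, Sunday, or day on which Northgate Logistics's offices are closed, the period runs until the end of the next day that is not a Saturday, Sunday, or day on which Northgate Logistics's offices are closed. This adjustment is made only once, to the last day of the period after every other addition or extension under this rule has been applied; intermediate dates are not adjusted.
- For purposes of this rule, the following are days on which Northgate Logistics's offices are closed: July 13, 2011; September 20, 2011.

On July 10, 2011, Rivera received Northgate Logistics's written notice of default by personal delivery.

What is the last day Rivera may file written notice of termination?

Counting July 10, 2011 as day 1, day 73 is September 20, 2011.
Service was not by mail, so no mail extension applies.
September 20, 2011 is a listed holiday. The next qualifying day is September 21, 2011.

September 21, 2011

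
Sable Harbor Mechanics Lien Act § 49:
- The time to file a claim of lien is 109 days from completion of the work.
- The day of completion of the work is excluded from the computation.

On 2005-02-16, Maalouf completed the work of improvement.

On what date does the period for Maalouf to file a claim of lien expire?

June 5, 2005

109 days after 2005-02-16 is June 5, 2005.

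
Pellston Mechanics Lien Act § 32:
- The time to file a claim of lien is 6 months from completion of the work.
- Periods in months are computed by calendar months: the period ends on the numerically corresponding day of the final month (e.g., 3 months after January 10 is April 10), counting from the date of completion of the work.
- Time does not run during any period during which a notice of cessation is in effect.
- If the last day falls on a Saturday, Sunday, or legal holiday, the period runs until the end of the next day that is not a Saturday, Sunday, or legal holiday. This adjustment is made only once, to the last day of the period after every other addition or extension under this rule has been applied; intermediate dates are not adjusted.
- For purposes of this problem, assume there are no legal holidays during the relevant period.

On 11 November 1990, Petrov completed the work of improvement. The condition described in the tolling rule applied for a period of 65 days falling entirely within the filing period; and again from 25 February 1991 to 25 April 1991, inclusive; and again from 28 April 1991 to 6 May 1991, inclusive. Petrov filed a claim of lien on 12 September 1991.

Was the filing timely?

Yes

6 months after 11 November 1990 is May 11, 1991.
Tolling adds 65 days: May 11, 1991 + 65 days = July 15, 1991.
From February 25, 1991 through April 25, 1991 inclusive is 60 days; tolling adds 60 days: July 15, 1991 + 60 days = September 13, 1991.
From April 28, 1991 through May 6, 1991 inclusive is 9 days; tolling adds 9 days: September 13, 1991 + 9 days = September 22, 1991.
September 22, 1991 is Sunday. The next qualifying day is September 23, 1991.
The deadline is September 23, 1991; the filing on September 12, 1991 is on or before that date.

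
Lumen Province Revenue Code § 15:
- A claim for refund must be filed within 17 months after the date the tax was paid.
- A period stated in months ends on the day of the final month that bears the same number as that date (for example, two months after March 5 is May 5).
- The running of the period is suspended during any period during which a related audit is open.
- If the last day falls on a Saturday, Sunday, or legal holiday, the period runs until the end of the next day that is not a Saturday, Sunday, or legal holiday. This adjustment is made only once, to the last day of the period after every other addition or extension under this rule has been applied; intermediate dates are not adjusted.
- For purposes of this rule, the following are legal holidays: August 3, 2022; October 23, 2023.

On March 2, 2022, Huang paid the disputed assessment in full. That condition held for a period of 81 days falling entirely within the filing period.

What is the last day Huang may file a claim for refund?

17 months after March 2, 2022 is August 2, 2023.
Tolling adds 81 days: August 2, 2023 + 81 days = October 22, 2023.
October 22, 2023 is Sunday; October 23, 2023 is a listed holiday. The next qualifying day is October 24, 2023.

October 24, 2023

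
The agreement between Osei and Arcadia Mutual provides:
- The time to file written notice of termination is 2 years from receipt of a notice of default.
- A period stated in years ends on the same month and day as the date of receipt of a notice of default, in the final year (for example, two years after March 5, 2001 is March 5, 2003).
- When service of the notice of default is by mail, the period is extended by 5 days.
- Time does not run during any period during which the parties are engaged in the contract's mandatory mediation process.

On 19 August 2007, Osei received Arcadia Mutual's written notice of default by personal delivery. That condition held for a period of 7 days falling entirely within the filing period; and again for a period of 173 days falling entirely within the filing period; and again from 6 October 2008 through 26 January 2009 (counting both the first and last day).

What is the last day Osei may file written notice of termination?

June 8, 2010

2 years after 19 August 2007 is August 19, 2009.
Service was not by mail, so no mail extension applies.
Tolling adds 7 days: August 19, 2009 + 7 days = August 26, 2009.
Tolling adds 173 days: August 26, 2009 + 173 days = February 15, 2010.
From October 6, 2008 through January 26, 2009 inclusive is 113 days; tolling adds 113 days: February 15, 2010 + 113 days = June 8, 2010.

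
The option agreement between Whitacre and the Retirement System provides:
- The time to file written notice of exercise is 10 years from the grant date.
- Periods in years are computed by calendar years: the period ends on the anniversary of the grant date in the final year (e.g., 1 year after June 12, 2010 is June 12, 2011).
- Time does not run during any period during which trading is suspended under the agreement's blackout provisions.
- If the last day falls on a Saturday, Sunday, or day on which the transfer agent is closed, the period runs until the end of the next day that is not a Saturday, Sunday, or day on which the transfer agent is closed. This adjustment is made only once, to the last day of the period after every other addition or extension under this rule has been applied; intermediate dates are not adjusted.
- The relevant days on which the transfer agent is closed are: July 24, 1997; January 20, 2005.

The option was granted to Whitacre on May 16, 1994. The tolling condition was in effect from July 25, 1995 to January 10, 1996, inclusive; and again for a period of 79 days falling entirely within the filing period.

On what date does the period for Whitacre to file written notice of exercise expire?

January 21, 2005

10 years after May 16, 1994 is May 16, 2004.
From July 25, 1995 through January 10, 1996 inclusive is 170 days; tolling adds 170 days: May 16, 2004 + 170 days = November 2, 2004.
Tolling adds 79 days: November 2, 2004 + 79 days = January 20, 2005.
January 20, 2005 is a listed holiday. The next qualifying day is January 21, 2005.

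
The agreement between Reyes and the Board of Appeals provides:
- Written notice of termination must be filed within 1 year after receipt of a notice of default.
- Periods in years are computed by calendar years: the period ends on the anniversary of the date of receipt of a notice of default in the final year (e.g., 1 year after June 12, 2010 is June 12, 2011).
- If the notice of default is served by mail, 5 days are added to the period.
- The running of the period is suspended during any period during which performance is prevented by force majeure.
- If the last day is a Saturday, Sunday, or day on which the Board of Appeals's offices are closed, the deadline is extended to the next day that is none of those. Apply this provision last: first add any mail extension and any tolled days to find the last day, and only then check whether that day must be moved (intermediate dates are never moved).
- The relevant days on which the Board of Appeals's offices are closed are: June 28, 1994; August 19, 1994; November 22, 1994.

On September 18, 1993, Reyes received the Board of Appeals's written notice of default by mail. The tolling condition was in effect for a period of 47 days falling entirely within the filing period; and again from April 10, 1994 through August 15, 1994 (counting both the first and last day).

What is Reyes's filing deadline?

March 17, 1995

1 year after September 18, 1993 is September 18, 1994.
Service was by mail, adding 5 days: September 18, 1994 + 5 days = September 23, 1994.
Tolling adds 47 days: September 23, 1994 + 47 days = November 9, 1994.
From April 10, 1994 through August 15, 1994 inclusive is 128 days; tolling adds 128 days: November 9, 1994 + 128 days = March 17, 1995.
March 17, 1995 is a Friday and not a day on which the Board of Appeals's offices are closed, so no extension applies.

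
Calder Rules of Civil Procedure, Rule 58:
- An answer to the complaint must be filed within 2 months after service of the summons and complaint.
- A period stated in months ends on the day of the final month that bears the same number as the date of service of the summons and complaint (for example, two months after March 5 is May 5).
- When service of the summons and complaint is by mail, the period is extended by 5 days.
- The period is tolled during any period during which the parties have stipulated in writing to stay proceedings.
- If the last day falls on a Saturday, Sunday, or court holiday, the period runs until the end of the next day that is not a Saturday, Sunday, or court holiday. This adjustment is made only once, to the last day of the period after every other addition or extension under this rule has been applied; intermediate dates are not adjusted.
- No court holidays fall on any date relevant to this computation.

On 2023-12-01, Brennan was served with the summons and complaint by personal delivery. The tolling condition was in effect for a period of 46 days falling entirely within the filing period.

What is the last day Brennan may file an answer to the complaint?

2 months after 2023-12-01 is February 1, 2024.
Service was not by mail, so no mail extension applies.
Tolling adds 46 days: February 1, 2024 + 46 days = March 18, 2024.
March 18, 2024 is a Monday and not a court holiday, so no extension applies.

March 18, 2024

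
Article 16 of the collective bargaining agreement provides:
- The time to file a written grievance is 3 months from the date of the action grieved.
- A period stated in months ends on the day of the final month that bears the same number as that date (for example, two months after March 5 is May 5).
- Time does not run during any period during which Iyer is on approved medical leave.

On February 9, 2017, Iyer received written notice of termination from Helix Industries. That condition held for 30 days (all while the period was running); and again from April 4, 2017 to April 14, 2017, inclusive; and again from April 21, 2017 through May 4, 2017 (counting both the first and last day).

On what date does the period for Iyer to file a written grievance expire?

3 months after February 9, 2017 is May 9, 2017.
Tolling adds 30 days: May 9, 2017 + 30 days = June 8, 2017.
From April 4, 2017 through April 14, 2017 inclusive is 11 days; tolling adds 11 days: June 8, 2017 + 11 days = June 19, 2017.
From April 21, 2017 through May 4, 2017 inclusive is 14 days; tolling adds 14 days: June 19, 2017 + 14 days = July 3, 2017.

July 3, 2017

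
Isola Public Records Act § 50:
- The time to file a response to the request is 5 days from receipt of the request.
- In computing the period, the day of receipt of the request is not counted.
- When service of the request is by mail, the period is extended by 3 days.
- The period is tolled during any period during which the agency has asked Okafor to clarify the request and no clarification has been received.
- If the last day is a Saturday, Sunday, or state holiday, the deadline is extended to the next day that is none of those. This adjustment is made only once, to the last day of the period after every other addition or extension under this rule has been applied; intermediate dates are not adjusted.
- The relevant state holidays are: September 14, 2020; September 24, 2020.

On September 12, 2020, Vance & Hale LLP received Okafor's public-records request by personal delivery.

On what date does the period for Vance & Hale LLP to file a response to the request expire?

September 17, 2020

5 days after September 12, 2020 is September 17, 2020.
Service was not by mail, so no mail extension applies.
September 17, 2020 is a Thursday and not a state holiday, so no extension applies.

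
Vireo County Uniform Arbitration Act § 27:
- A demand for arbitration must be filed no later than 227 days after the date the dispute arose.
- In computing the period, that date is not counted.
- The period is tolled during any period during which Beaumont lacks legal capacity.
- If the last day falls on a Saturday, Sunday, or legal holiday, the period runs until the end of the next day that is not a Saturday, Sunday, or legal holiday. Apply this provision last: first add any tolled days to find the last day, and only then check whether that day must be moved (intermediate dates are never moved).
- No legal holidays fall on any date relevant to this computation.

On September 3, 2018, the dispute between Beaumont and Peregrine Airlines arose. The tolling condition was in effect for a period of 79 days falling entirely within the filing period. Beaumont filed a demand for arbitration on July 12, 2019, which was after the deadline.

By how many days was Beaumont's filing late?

4 days

227 days after September 3, 2018 is April 18, 2019.
Tolling adds 79 days: April 18, 2019 + 79 days = July 6, 2019.
July 6, 2019 is Saturday; July 7, 2019 is Sunday. The next qualifying day is July 8, 2019.
The deadline is July 8, 2019; from July 8, 2019 to July 12, 2019 is 4 days.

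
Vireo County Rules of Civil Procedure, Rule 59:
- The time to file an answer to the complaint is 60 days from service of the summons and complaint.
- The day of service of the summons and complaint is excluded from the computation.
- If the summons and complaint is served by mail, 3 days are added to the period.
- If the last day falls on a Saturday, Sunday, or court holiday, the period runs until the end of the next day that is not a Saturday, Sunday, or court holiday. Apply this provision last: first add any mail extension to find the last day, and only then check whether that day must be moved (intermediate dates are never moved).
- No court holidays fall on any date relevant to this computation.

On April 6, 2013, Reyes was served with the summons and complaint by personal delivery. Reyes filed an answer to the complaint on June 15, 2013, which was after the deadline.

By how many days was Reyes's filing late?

60 days after April 6, 2013 is June 5, 2013.
Service was not by mail, so no mail extension applies.
June 5, 2013 is a Wednesday and not a court holiday, so no extension applies.
The deadline is June 5, 2013; from June 5, 2013 to June 15, 2013 is 10 days.

10 days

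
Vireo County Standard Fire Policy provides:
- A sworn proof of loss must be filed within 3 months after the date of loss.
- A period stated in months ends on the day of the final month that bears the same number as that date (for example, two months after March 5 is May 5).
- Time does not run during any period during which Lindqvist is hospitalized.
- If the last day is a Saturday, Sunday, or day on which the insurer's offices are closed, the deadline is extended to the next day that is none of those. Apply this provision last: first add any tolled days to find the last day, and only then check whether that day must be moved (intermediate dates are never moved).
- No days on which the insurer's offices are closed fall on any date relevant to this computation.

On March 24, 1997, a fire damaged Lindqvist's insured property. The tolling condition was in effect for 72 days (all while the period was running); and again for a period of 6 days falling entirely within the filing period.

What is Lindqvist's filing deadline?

3 months after March 24, 1997 is June 24, 1997.
Tolling adds 72 days: June 24, 1997 + 72 days = September 4, 1997.
Tolling adds 6 days: September 4, 1997 + 6 days = September 10, 1997.
September 10, 1997 is a Wednesday and not a day on which the insurer's offices are closed, so no extension applies.

September 10, 1997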